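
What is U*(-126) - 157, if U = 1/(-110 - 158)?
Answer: -20975/134 ≈ -156.53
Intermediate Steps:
U = -1/268 (U = 1/(-268) = -1/268 ≈ -0.0037313)
U*(-126) - 157 = -1/268*(-126) - 157 = 63/134 - 157 = -20975/134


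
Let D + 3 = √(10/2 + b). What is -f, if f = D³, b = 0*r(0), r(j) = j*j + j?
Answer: (3 - √5)³ ≈ 0.44582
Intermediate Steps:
r(j) = j + j² (r(j) = j² + j = j + j²)
b = 0 (b = 0*(0*(1 + 0)) = 0*(0*1) = 0*0 = 0)
D = -3 + √5 (D = -3 + √(10/2 + 0) = -3 + √(10*(½) + 0) = -3 + √(5 + 0) = -3 + √5 ≈ -0.76393)
f = (-3 + √5)³ ≈ -0.44582
-f = -(-72 + 32*√5) = 72 - 32*√5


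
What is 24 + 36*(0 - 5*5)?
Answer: -876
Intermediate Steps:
24 + 36*(0 - 5*5) = 24 + 36*(0 - 25) = 24 + 36*(-25) = 24 - 900 = -876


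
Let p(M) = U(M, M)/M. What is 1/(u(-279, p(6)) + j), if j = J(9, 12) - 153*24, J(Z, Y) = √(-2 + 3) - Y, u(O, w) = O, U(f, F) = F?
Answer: -1/3962 ≈ -0.00025240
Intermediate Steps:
p(M) = 1 (p(M) = M/M = 1)
J(Z, Y) = 1 - Y (J(Z, Y) = √1 - Y = 1 - Y)
j = -3683 (j = (1 - 1*12) - 153*24 = (1 - 12) - 3672 = -11 - 3672 = -3683)
1/(u(-279, p(6)) + j) = 1/(-279 - 3683) = 1/(-3962) = -1/3962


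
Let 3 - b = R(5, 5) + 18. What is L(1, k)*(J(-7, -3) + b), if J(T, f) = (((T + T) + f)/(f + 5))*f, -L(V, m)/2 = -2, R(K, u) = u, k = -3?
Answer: 22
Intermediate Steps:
b = -20 (b = 3 - (5 + 18) = 3 - 1*23 = 3 - 23 = -20)
L(V, m) = 4 (L(V, m) = -2*(-2) = 4)
J(T, f) = f*(f + 2*T)/(5 + f) (J(T, f) = ((2*T + f)/(5 + f))*f = ((f + 2*T)/(5 + f))*f = f*(f + 2*T)/(5 + f))
L(1, k)*(J(-7, -3) + b) = 4*(-3*(-3 + 2*(-7))/(5 - 3) - 20) = 4*(-3*(-3 - 14)/2 - 20) = 4*(-3*½*(-17) - 20) = 4*(51/2 - 20) = 4*(11/2) = 22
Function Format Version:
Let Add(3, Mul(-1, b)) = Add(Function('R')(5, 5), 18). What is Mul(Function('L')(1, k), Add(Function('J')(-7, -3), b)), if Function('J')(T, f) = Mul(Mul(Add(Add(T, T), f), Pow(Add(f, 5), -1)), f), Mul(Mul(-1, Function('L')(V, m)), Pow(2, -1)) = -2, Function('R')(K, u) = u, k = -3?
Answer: 22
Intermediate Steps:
b = -20 (b = Add(3, Mul(-1, Add(5, 18))) = Add(3, Mul(-1, 23)) = Add(3, -23) = -20)
Function('L')(V, m) = 4 (Function('L')(V, m) = Mul(-2, -2) = 4)
Function('J')(T, f) = Mul(f, Pow(Add(5, f), -1), Add(f, Mul(2, T))) (Function('J')(T, f) = Mul(Mul(Add(Mul(2, T), f), Pow(Add(5, f), -1)), f) = Mul(Mul(Add(f, Mul(2, T)), Pow(Add(5, f), -1)), f) = Mul(Mul(Pow(Add(5, f), -1), Add(f, Mul(2, T))), f) = Mul(f, Pow(Add(5, f), -1), Add(f, Mul(2, T))))
Mul(Function('L')(1, k), Add(Function('J')(-7, -3), b)) = Mul(4, Add(Mul(-3, Pow(Add(5, -3), -1), Add(-3, Mul(2, -7))), -20)) = Mul(4, Add(Mul(-3, Pow(2, -1), Add(-3, -14)), -20)) = Mul(4, Add(Mul(-3, Rational(1, 2), -17), -20)) = Mul(4, Add(Rational(51, 2), -20)) = Mul(4, Rational(11, 2)) = 22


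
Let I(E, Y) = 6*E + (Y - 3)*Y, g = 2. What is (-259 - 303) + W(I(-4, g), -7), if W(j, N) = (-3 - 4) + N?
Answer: -576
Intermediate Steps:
I(E, Y) = 6*E + Y*(-3 + Y) (I(E, Y) = 6*E + (-3 + Y)*Y = 6*E + Y*(-3 + Y))
W(j, N) = -7 + N
(-259 - 303) + W(I(-4, g), -7) = (-259 - 303) + (-7 - 7) = -562 - 14 = -576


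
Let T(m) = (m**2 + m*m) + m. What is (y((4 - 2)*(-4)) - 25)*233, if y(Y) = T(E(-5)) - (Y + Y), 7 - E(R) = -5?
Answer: 67803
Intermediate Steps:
E(R) = 12 (E(R) = 7 - 1*(-5) = 7 + 5 = 12)
T(m) = m + 2*m**2 (T(m) = (m**2 + m**2) + m = 2*m**2 + m = m + 2*m**2)
y(Y) = 300 - 2*Y (y(Y) = 12*(1 + 2*12) - (Y + Y) = 12*(1 + 24) - 2*Y = 12*25 - 2*Y = 300 - 2*Y)
(y((4 - 2)*(-4)) - 25)*233 = ((300 - 2*(4 - 2)*(-4)) - 25)*233 = ((300 - 4*(-4)) - 25)*233 = ((300 - 2*(-8)) - 25)*233 = ((300 + 16) - 25)*233 = (316 - 25)*233 = 291*233 = 67803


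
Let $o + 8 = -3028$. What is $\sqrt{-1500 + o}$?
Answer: $18 i \sqrt{14} \approx 67.35 i$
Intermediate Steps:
$o = -3036$ ($o = -8 - 3028 = -3036$)
$\sqrt{-1500 + o} = \sqrt{-1500 - 3036} = \sqrt{-4536} = 18 i \sqrt{14}$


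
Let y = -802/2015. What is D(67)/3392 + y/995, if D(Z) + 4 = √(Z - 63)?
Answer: -3365117/3400352800 ≈ -0.00098964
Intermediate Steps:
D(Z) = -4 + √(-63 + Z) (D(Z) = -4 + √(Z - 63) = -4 + √(-63 + Z))
y = -802/2015 (y = -802*1/2015 = -802/2015 ≈ -0.39802)
D(67)/3392 + y/995 = (-4 + √(-63 + 67))/3392 - 802/2015/995 = (-4 + √4)*(1/3392) - 802/2015*1/995 = (-4 + 2)*(1/3392) - 802/2004925 = -2*1/3392 - 802/2004925 = -1/1696 - 802/2004925 = -3365117/3400352800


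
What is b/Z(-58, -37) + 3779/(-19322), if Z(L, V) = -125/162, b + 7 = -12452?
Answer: 38998240901/2415250 ≈ 16147.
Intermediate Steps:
b = -12459 (b = -7 - 12452 = -12459)
Z(L, V) = -125/162 (Z(L, V) = -125*1/162 = -125/162)
b/Z(-58, -37) + 3779/(-19322) = -12459/(-125/162) + 3779/(-19322) = -12459*(-162/125) + 3779*(-1/19322) = 2018358/125 - 3779/19322 = 38998240901/2415250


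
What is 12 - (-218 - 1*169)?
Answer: 399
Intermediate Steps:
12 - (-218 - 1*169) = 12 - (-218 - 169) = 12 - 1*(-387) = 12 + 387 = 399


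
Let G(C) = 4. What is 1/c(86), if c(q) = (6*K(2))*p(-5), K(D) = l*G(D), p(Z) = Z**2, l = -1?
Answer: -1/600 ≈ -0.0016667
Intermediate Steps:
K(D) = -4 (K(D) = -1*4 = -4)
c(q) = -600 (c(q) = (6*(-4))*(-5)**2 = -24*25 = -600)
1/c(86) = 1/(-600) = -1/600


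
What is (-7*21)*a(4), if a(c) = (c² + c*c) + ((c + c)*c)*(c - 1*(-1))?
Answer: -28224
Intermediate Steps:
a(c) = 2*c² + 2*c²*(1 + c) (a(c) = (c² + c²) + ((2*c)*c)*(c + 1) = 2*c² + (2*c²)*(1 + c) = 2*c² + 2*c²*(1 + c))
(-7*21)*a(4) = (-7*21)*(2*4²*(2 + 4)) = -294*16*6 = -147*192 = -28224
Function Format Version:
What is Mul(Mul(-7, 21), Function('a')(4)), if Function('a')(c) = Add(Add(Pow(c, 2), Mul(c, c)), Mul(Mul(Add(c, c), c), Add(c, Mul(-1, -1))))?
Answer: -28224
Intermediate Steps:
Function('a')(c) = Add(Mul(2, Pow(c, 2)), Mul(2, Pow(c, 2), Add(1, c))) (Function('a')(c) = Add(Add(Pow(c, 2), Pow(c, 2)), Mul(Mul(Mul(2, c), c), Add(c, 1))) = Add(Mul(2, Pow(c, 2)), Mul(Mul(2, Pow(c, 2)), Add(1, c))) = Add(Mul(2, Pow(c, 2)), Mul(2, Pow(c, 2), Add(1, c))))
Mul(Mul(-7, 21), Function('a')(4)) = Mul(Mul(-7, 21), Mul(2, Pow(4, 2), Add(2, 4))) = Mul(-147, Mul(2, 16, 6)) = Mul(-147, 192) = -28224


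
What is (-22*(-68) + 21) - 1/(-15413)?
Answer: 23381522/15413 ≈ 1517.0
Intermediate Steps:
(-22*(-68) + 21) - 1/(-15413) = (1496 + 21) - 1*(-1/15413) = 1517 + 1/15413 = 23381522/15413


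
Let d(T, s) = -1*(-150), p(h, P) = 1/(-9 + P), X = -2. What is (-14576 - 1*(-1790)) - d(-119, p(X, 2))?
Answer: -12936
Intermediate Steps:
d(T, s) = 150
(-14576 - 1*(-1790)) - d(-119, p(X, 2)) = (-14576 - 1*(-1790)) - 1*150 = (-14576 + 1790) - 150 = -12786 - 150 = -12936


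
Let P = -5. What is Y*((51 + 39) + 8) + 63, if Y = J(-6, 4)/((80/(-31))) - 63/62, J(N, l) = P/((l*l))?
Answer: -98063/3968 ≈ -24.713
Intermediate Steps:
J(N, l) = -5/l**2
Y = -7103/7936 (Y = (-5/4**2)/((80/(-31))) - 63/62 = (-5*1/16)/((80*(-1/31))) - 63*1/62 = -5/(16*(-80/31)) - 63/62 = -5/16*(-31/80) - 63/62 = 31/256 - 63/62 = -7103/7936 ≈ -0.89503)
Y*((51 + 39) + 8) + 63 = -7103*((51 + 39) + 8)/7936 + 63 = -7103*(90 + 8)/7936 + 63 = -7103/7936*98 + 63 = -348047/3968 + 63 = -98063/3968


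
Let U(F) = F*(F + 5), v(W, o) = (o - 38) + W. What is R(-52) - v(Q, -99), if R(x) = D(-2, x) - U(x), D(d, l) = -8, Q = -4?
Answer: -2311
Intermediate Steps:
v(W, o) = -38 + W + o (v(W, o) = (-38 + o) + W = -38 + W + o)
U(F) = F*(5 + F)
R(x) = -8 - x*(5 + x)
R(-52) - v(Q, -99) = (-8 - 1*(-52)*(5 - 52)) - (-38 - 4 - 99) = (-8 - 1*(-52)*(-47)) - 1*(-141) = (-8 - 2444) + 141 = -2452 + 141 = -2311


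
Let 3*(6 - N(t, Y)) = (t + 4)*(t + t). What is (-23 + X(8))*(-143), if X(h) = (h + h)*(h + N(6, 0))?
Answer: 62777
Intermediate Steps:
N(t, Y) = 6 - 2*t*(4 + t)/3 (N(t, Y) = 6 - (t + 4)*(t + t)/3 = 6 - (4 + t)*2*t/3 = 6 - 2*t*(4 + t)/3)
X(h) = 2*h*(-34 + h) (X(h) = (h + h)*(h + (6 - 8/3*6 - ⅔*6²)) = (2*h)*(h + (6 - 16 - ⅔*36)) = (2*h)*(h + (6 - 16 - 24)) = (2*h)*(h - 34) = (2*h)*(-34 + h) = 2*h*(-34 + h))
(-23 + X(8))*(-143) = (-23 + 2*8*(-34 + 8))*(-143) = (-23 + 2*8*(-26))*(-143) = (-23 - 416)*(-143) = -439*(-143) = 62777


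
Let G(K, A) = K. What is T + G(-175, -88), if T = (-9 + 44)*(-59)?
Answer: -2240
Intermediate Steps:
T = -2065 (T = 35*(-59) = -2065)
T + G(-175, -88) = -2065 - 175 = -2240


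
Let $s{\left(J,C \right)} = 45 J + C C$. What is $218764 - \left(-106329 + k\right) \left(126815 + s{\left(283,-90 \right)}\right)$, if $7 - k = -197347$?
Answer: $-13439622486$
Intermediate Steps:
$k = 197354$ ($k = 7 - -197347 = 7 + 197347 = 197354$)
$s{\left(J,C \right)} = C^{2} + 45 J$ ($s{\left(J,C \right)} = 45 J + C^{2} = C^{2} + 45 J$)
$218764 - \left(-106329 + k\right) \left(126815 + s{\left(283,-90 \right)}\right) = 218764 - \left(-106329 + 197354\right) \left(126815 + \left(\left(-90\right)^{2} + 45 \cdot 283\right)\right) = 218764 - 91025 \left(126815 + \left(8100 + 12735\right)\right) = 218764 - 91025 \left(126815 + 20835\right) = 218764 - 91025 \cdot 147650 = 218764 - 13439841250 = -13439622486$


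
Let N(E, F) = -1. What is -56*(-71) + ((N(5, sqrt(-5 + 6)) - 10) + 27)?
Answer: 3992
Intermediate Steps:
-56*(-71) + ((N(5, sqrt(-5 + 6)) - 10) + 27) = -56*(-71) + ((-1 - 10) + 27) = 3976 + (-11 + 27) = 3976 + 16 = 3992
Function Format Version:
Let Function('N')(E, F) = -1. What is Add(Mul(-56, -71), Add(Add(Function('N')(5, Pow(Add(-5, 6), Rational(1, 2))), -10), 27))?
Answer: 3992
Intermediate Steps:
Add(Mul(-56, -71), Add(Add(Function('N')(5, Pow(Add(-5, 6), Rational(1, 2))), -10), 27)) = Add(Mul(-56, -71), Add(Add(-1, -10), 27)) = Add(3976, Add(-11, 27)) = Add(3976, 16) = 3992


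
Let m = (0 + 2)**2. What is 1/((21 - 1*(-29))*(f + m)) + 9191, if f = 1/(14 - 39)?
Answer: 1819819/198 ≈ 9191.0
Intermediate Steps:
m = 4 (m = 2**2 = 4)
f = -1/25 (f = 1/(-25) = -1/25 ≈ -0.040000)
1/((21 - 1*(-29))*(f + m)) + 9191 = 1/((21 - 1*(-29))*(-1/25 + 4)) + 9191 = 1/((21 + 29)*(99/25)) + 9191 = 1/(50*(99/25)) + 9191 = 1/198 + 9191 = 1819819/198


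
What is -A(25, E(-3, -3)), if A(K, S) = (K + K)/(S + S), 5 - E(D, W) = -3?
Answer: -25/8 ≈ -3.1250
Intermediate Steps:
E(D, W) = 8 (E(D, W) = 5 - 1*(-3) = 5 + 3 = 8)
A(K, S) = K/S (A(K, S) = (2*K)/((2*S)) = (2*K)*(1/(2*S)) = K/S)
-A(25, E(-3, -3)) = -25/8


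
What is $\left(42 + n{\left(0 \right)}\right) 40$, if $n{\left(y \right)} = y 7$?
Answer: $1680$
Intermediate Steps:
$n{\left(y \right)} = 7 y$
$\left(42 + n{\left(0 \right)}\right) 40 = \left(42 + 7 \cdot 0\right) 40 = \left(42 + 0\right) 40 = 42 \cdot 40 = 1680$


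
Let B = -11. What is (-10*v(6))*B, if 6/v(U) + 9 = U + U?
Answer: 220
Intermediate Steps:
v(U) = 6/(-9 + 2*U) (v(U) = 6/(-9 + (U + U)) = 6/(-9 + 2*U))
(-10*v(6))*B = -60/(-9 + 2*6)*(-11) = -60/(-9 + 12)*(-11) = -60/3*(-11) = -10*2*(-11) = -20*(-11) = 220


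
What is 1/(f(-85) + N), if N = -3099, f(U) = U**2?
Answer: 1/4126 ≈ 0.00024237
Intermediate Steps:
1/(f(-85) + N) = 1/((-85)**2 - 3099) = 1/(7225 - 3099) = 1/4126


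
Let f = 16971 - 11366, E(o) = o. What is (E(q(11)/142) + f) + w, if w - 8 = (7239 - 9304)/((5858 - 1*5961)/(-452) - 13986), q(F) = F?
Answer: 5038783362393/897662798 ≈ 5613.2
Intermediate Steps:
f = 5605
w = 51505932/6321569 (w = 8 + (7239 - 9304)/((5858 - 1*5961)/(-452) - 13986) = 8 - 2065/((5858 - 5961)*(-1/452) - 13986) = 8 - 2065/(-103*(-1/452) - 13986) = 8 - 2065/(103/452 - 13986) = 8 - 2065/(-6321569/452) = 8 - 2065*(-452/6321569) = 8 + 933380/6321569 = 51505932/6321569 ≈ 8.1476)
(E(q(11)/142) + f) + w = (11/142 + 5605) + 51505932/6321569 = 795921/142 + 51505932/6321569 = 5038783362393/897662798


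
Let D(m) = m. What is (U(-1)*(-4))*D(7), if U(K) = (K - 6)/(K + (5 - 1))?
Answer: 196/3 ≈ 65.333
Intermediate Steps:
U(K) = (-6 + K)/(4 + K) (U(K) = (-6 + K)/(K + 4) = (-6 + K)/(4 + K))
(U(-1)*(-4))*D(7) = (((-6 - 1)/(4 - 1))*(-4))*7 = ((-7/3)*(-4))*7 = (((⅓)*(-7))*(-4))*7 = -7/3*(-4)*7 = (28/3)*7 = 196/3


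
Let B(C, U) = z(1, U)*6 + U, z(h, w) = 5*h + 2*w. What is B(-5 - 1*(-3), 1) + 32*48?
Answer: 1579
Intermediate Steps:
z(h, w) = 2*w + 5*h
B(C, U) = 30 + 13*U (B(C, U) = (2*U + 5*1)*6 + U = (2*U + 5)*6 + U = (5 + 2*U)*6 + U = (30 + 12*U) + U = 30 + 13*U)
B(-5 - 1*(-3), 1) + 32*48 = (30 + 13*1) + 32*48 = (30 + 13) + 1536 = 43 + 1536 = 1579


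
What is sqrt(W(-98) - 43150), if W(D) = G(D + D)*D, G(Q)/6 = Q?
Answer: sqrt(72098) ≈ 268.51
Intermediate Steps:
G(Q) = 6*Q
W(D) = 12*D**2 (W(D) = (6*(D + D))*D = (6*(2*D))*D = (12*D)*D = 12*D**2)
sqrt(W(-98) - 43150) = sqrt(12*(-98)**2 - 43150) = sqrt(12*9604 - 43150) = sqrt(115248 - 43150) = sqrt(72098)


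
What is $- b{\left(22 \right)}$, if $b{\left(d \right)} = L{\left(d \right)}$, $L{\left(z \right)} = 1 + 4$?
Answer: $-5$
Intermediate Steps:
$L{\left(z \right)} = 5$
$b{\left(d \right)} = 5$
$- b{\left(22 \right)} = \left(-1\right) 5 = -5$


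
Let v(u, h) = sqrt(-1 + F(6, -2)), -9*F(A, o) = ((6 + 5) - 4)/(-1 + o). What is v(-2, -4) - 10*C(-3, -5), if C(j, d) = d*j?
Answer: -150 + 2*I*sqrt(15)/9 ≈ -150.0 + 0.86066*I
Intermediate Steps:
F(A, o) = -7/(9*(-1 + o)) (F(A, o) = -((6 + 5) - 4)/(9*(-1 + o)) = -(11 - 4)/(9*(-1 + o)) = -7/(9*(-1 + o)))
v(u, h) = 2*I*sqrt(15)/9 (v(u, h) = sqrt(-1 - 7/(-9 + 9*(-2))) = sqrt(-1 - 7/(-9 - 18)) = sqrt(-1 - 7/(-27)) = sqrt(-1 - 7*(-1/27)) = sqrt(-1 + 7/27) = sqrt(-20/27) = 2*I*sqrt(15)/9)
v(-2, -4) - 10*C(-3, -5) = 2*I*sqrt(15)/9 - (-50)*(-3) = 2*I*sqrt(15)/9 - 10*15 = 2*I*sqrt(15)/9 - 150 = -150 + 2*I*sqrt(15)/9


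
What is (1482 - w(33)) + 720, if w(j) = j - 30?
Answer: 2199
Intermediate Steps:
w(j) = -30 + j
(1482 - w(33)) + 720 = (1482 - (-30 + 33)) + 720 = (1482 - 1*3) + 720 = (1482 - 3) + 720 = 1479 + 720 = 2199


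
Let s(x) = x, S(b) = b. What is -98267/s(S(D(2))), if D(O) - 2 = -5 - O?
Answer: 98267/5 ≈ 19653.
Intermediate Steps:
D(O) = -3 - O (D(O) = 2 + (-5 - O) = -3 - O)
-98267/s(S(D(2))) = -98267/(-3 - 1*2) = -98267/(-3 - 2) = -98267/(-5) = -98267*(-1/5) = 98267/5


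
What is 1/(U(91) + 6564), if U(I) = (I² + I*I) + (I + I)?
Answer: 1/23308 ≈ 4.2904e-5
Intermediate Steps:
U(I) = 2*I + 2*I² (U(I) = (I² + I²) + 2*I = 2*I² + 2*I = 2*I + 2*I²)
1/(U(91) + 6564) = 1/(2*91*(1 + 91) + 6564) = 1/(2*91*92 + 6564) = 1/(16744 + 6564) = 1/23308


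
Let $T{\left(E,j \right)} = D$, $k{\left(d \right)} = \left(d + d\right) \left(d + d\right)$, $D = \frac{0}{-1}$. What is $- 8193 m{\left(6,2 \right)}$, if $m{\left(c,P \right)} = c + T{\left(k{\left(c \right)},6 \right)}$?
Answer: $-49158$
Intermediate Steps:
$D = 0$ ($D = 0 \left(-1\right) = 0$)
$k{\left(d \right)} = 4 d^{2}$ ($k{\left(d \right)} = 2 d 2 d = 4 d^{2}$)
$T{\left(E,j \right)} = 0$
$m{\left(c,P \right)} = c$ ($m{\left(c,P \right)} = c + 0 = c$)
$- 8193 m{\left(6,2 \right)} = \left(-8193\right) 6 = -49158$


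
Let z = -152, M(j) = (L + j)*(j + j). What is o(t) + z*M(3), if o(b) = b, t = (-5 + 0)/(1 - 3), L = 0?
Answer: -5467/2 ≈ -2733.5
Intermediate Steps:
t = 5/2 (t = -5/(-2) = -5*(-½) = 5/2 ≈ 2.5000)
M(j) = 2*j² (M(j) = (0 + j)*(j + j) = j*(2*j) = 2*j²)
o(t) + z*M(3) = 5/2 - 304*3² = 5/2 - 304*9 = 5/2 - 152*18 = 5/2 - 2736 = -5467/2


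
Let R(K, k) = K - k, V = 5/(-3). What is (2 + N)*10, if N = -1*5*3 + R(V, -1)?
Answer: -410/3 ≈ -136.67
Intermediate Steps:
V = -5/3 (V = 5*(-⅓) = -5/3 ≈ -1.6667)
N = -47/3 (N = -1*5*3 + (-5/3 - 1*(-1)) = -5*3 + (-5/3 + 1) = -15 - ⅔ = -47/3 ≈ -15.667)
(2 + N)*10 = (2 - 47/3)*10 = -41/3*10 = -410/3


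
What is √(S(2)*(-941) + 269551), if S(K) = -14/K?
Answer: 69*√58 ≈ 525.49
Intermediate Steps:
√(S(2)*(-941) + 269551) = √(-14/2*(-941) + 269551) = √(-14*½*(-941) + 269551) = √(-7*(-941) + 269551) = √(6587 + 269551) = √276138 = 69*√58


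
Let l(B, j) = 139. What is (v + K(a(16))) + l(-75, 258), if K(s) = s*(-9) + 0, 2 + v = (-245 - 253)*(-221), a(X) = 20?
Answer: 110015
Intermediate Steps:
v = 110056 (v = -2 + (-245 - 253)*(-221) = -2 - 498*(-221) = -2 + 110058 = 110056)
K(s) = -9*s (K(s) = -9*s + 0 = -9*s)
(v + K(a(16))) + l(-75, 258) = (110056 - 9*20) + 139 = (110056 - 180) + 139 = 109876 + 139 = 110015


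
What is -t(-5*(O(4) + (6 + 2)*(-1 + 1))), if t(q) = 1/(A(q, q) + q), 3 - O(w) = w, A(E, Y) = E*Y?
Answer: -1/30 ≈ -0.033333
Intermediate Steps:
O(w) = 3 - w
t(q) = 1/(q + q²) (t(q) = 1/(q*q + q) = 1/(q² + q) = 1/(q + q²))
-t(-5*(O(4) + (6 + 2)*(-1 + 1))) = -1/(((-5*((3 - 1*4) + (6 + 2)*(-1 + 1))))*(1 - 5*((3 - 1*4) + (6 + 2)*(-1 + 1)))) = -1/(((-5*((3 - 4) + 8*0)))*(1 - 5*((3 - 4) + 8*0))) = -1/(((-5*(-1 + 0)))*(1 - 5*(-1 + 0))) = -1/(((-5*(-1)))*(1 - 5*(-1))) = -1/(5*(1 + 5)) = -1/(5*6) = -1*1/30 = -1/30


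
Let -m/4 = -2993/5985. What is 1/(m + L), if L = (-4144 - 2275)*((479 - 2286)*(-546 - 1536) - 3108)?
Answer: -5985/144414726242218 ≈ -4.1443e-11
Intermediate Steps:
m = 11972/5985 (m = -(-11972)/5985 = -4*(-2993/5985) = 11972/5985 ≈ 2.0003)
L = -24129444654 (L = -6419*(-1807*(-2082) - 3108) = -6419*(3762174 - 3108) = -6419*3759066 = -24129444654)
1/(m + L) = 1/(11972/5985 - 24129444654) = 1/(-144414726242218/5985) = -5985/144414726242218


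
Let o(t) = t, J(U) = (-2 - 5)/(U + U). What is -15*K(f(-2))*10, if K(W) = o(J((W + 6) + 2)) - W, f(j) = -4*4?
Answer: -19725/8 ≈ -2465.6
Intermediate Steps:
J(U) = -7/(2*U) (J(U) = -7*1/(2*U) = -7/(2*U))
f(j) = -16
K(W) = -W - 7/(2*(8 + W)) (K(W) = -7/(2*((W + 6) + 2)) - W = -7/(2*((6 + W) + 2)) - W = -7/(2*(8 + W)) - W = -W - 7/(2*(8 + W)))
-15*K(f(-2))*10 = -15*(-7/2 - 1*(-16)*(8 - 16))/(8 - 16)*10 = -15*(-7/2 - 1*(-16)*(-8))/(-8)*10 = -(-15)*(-7/2 - 128)/8*10 = -(-15)*(-263)/(8*2)*10 = -15*263/16*10 = -3945/16*10 = -19725/8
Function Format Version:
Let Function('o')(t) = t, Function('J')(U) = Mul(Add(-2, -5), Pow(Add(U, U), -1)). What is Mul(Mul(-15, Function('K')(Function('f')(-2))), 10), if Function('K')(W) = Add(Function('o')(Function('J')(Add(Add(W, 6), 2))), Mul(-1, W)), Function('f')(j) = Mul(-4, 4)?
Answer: Rational(-19725, 8) ≈ -2465.6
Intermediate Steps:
Function('J')(U) = Mul(Rational(-7, 2), Pow(U, -1)) (Function('J')(U) = Mul(-7, Pow(Mul(2, U), -1)) = Mul(-7, Mul(Rational(1, 2), Pow(U, -1))) = Mul(Rational(-7, 2), Pow(U, -1)))
Function('f')(j) = -16
Function('K')(W) = Add(Mul(-1, W), Mul(Rational(-7, 2), Pow(Add(8, W), -1))) (Function('K')(W) = Add(Mul(Rational(-7, 2), Pow(Add(Add(W, 6), 2), -1)), Mul(-1, W)) = Add(Mul(Rational(-7, 2), Pow(Add(Add(6, W), 2), -1)), Mul(-1, W)) = Add(Mul(Rational(-7, 2), Pow(Add(8, W), -1)), Mul(-1, W)) = Add(Mul(-1, W), Mul(Rational(-7, 2), Pow(Add(8, W), -1))))
Mul(Mul(-15, Function('K')(Function('f')(-2))), 10) = Mul(Mul(-15, Mul(Pow(Add(8, -16), -1), Add(Rational(-7, 2), Mul(-1, -16, Add(8, -16))))), 10) = Mul(Mul(-15, Mul(Pow(-8, -1), Add(Rational(-7, 2), Mul(-1, -16, -8)))), 10) = Mul(Mul(-15, Mul(Rational(-1, 8), Add(Rational(-7, 2), -128))), 10) = Mul(Mul(-15, Mul(Rational(-1, 8), Rational(-263, 2))), 10) = Mul(Mul(-15, Rational(263, 16)), 10) = Mul(Rational(-3945, 16), 10) = Rational(-19725, 8)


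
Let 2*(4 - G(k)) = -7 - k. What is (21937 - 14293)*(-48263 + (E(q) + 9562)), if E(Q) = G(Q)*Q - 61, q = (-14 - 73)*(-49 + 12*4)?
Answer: -262380300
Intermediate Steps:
q = 87 (q = -87*(-49 + 48) = -87*(-1) = 87)
G(k) = 15/2 + k/2 (G(k) = 4 - (-7 - k)/2 = 4 + (7/2 + k/2) = 15/2 + k/2)
E(Q) = -61 + Q*(15/2 + Q/2) (E(Q) = (15/2 + Q/2)*Q - 61 = Q*(15/2 + Q/2) - 61 = -61 + Q*(15/2 + Q/2))
(21937 - 14293)*(-48263 + (E(q) + 9562)) = (21937 - 14293)*(-48263 + ((-61 + (½)*87*(15 + 87)) + 9562)) = 7644*(-48263 + ((-61 + (½)*87*102) + 9562)) = 7644*(-48263 + ((-61 + 4437) + 9562)) = 7644*(-48263 + (4376 + 9562)) = 7644*(-48263 + 13938) = 7644*(-34325) = -262380300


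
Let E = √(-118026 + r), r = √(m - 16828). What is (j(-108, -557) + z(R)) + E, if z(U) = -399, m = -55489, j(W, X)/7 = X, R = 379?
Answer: -4298 + √(-118026 + I*√72317) ≈ -4297.6 + 343.55*I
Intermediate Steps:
j(W, X) = 7*X
r = I*√72317 (r = √(-55489 - 16828) = √(-72317) = I*√72317 ≈ 268.92*I)
E = √(-118026 + I*√72317) ≈ 0.391 + 343.55*I
(j(-108, -557) + z(R)) + E = (7*(-557) - 399) + √(-118026 + I*√72317) = (-3899 - 399) + √(-118026 + I*√72317) = -4298 + √(-118026 + I*√72317)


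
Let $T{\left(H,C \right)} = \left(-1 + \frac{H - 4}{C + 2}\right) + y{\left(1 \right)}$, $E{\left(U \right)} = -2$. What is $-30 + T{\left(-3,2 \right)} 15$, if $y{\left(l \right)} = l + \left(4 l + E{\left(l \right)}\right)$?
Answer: $- \frac{105}{4} \approx -26.25$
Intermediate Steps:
$y{\left(l \right)} = -2 + 5 l$ ($y{\left(l \right)} = l + \left(4 l - 2\right) = l + \left(-2 + 4 l\right) = -2 + 5 l$)
$T{\left(H,C \right)} = 2 + \frac{-4 + H}{2 + C}$ ($T{\left(H,C \right)} = \left(-1 + \frac{H - 4}{C + 2}\right) + \left(-2 + 5 \cdot 1\right) = \left(-1 + \frac{-4 + H}{2 + C}\right) + \left(-2 + 5\right) = \left(-1 + \frac{-4 + H}{2 + C}\right) + 3 = 2 + \frac{-4 + H}{2 + C}$)
$-30 + T{\left(-3,2 \right)} 15 = -30 + \frac{-3 + 2 \cdot 2}{2 + 2} \cdot 15 = -30 + \frac{-3 + 4}{4} \cdot 15 = -30 + \frac{1}{4} \cdot 1 \cdot 15 = -30 + \frac{1}{4} \cdot 15 = -30 + \frac{15}{4} = - \frac{105}{4}$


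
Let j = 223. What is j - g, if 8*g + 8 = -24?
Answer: 227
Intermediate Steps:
g = -4 (g = -1 + (⅛)*(-24) = -1 - 3 = -4)
j - g = 223 - 1*(-4) = 223 + 4 = 227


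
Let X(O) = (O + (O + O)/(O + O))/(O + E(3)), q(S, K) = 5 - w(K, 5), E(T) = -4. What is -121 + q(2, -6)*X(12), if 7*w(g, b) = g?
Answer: -6243/56 ≈ -111.48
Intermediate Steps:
w(g, b) = g/7
q(S, K) = 5 - K/7
X(O) = (1 + O)/(-4 + O) (X(O) = (O + (O + O)/(O + O))/(O - 4) = (O + (2*O)/((2*O)))/(-4 + O) = (O + (2*O)*(1/(2*O)))/(-4 + O) = (O + 1)/(-4 + O) = (1 + O)/(-4 + O))
-121 + q(2, -6)*X(12) = -121 + (5 - 1/7*(-6))*((1 + 12)/(-4 + 12)) = -121 + (5 + 6/7)*(13/8) = -121 + 41*((1/8)*13)/7 = -121 + (41/7)*(13/8) = -121 + 533/56 = -6243/56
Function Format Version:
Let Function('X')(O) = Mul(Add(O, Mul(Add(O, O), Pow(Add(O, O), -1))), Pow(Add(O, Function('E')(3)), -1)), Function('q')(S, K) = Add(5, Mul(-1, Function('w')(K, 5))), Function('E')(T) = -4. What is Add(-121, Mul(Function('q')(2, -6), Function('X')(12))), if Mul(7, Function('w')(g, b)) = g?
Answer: Rational(-6243, 56) ≈ -111.48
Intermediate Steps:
Function('w')(g, b) = Mul(Rational(1, 7), g)
Function('q')(S, K) = Add(5, Mul(Rational(-1, 7), K)) (Function('q')(S, K) = Add(5, Mul(-1, Mul(Rational(1, 7), K))) = Add(5, Mul(Rational(-1, 7), K)))
Function('X')(O) = Mul(Pow(Add(-4, O), -1), Add(1, O)) (Function('X')(O) = Mul(Add(O, Mul(Add(O, O), Pow(Add(O, O), -1))), Pow(Add(O, -4), -1)) = Mul(Add(O, Mul(Mul(2, O), Pow(Mul(2, O), -1))), Pow(Add(-4, O), -1)) = Mul(Add(O, Mul(Mul(2, O), Mul(Rational(1, 2), Pow(O, -1)))), Pow(Add(-4, O), -1)) = Mul(Add(O, 1), Pow(Add(-4, O), -1)) = Mul(Add(1, O), Pow(Add(-4, O), -1)) = Mul(Pow(Add(-4, O), -1), Add(1, O)))
Add(-121, Mul(Function('q')(2, -6), Function('X')(12))) = Add(-121, Mul(Add(5, Mul(Rational(-1, 7), -6)), Mul(Pow(Add(-4, 12), -1), Add(1, 12)))) = Add(-121, Mul(Add(5, Rational(6, 7)), Mul(Pow(8, -1), 13))) = Add(-121, Mul(Rational(41, 7), Mul(Rational(1, 8), 13))) = Add(-121, Mul(Rational(41, 7), Rational(13, 8))) = Add(-121, Rational(533, 56)) = Rational(-6243, 56)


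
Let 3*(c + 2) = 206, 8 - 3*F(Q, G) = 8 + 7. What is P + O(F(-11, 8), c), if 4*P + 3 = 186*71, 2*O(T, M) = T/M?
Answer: 1320293/400 ≈ 3300.7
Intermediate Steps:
F(Q, G) = -7/3 (F(Q, G) = 8/3 - (8 + 7)/3 = 8/3 - 1/3*15 = 8/3 - 5 = -7/3)
c = 200/3 (c = -2 + (1/3)*206 = -2 + 206/3 = 200/3 ≈ 66.667)
O(T, M) = T/(2*M) (O(T, M) = (T/M)/2 = T/(2*M))
P = 13203/4 (P = -3/4 + (186*71)/4 = -3/4 + (1/4)*13206 = -3/4 + 6603/2 = 13203/4 ≈ 3300.8)
P + O(F(-11, 8), c) = 13203/4 + (1/2)*(-7/3)/(200/3) = 13203/4 + (1/2)*(-7/3)*(3/200) = 13203/4 - 7/400 = 1320293/400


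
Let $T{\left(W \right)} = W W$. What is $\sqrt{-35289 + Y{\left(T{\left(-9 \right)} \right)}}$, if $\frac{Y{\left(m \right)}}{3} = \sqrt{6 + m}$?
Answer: $\sqrt{-35289 + 3 \sqrt{87}} \approx 187.78 i$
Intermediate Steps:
$T{\left(W \right)} = W^{2}$
$Y{\left(m \right)} = 3 \sqrt{6 + m}$
$\sqrt{-35289 + Y{\left(T{\left(-9 \right)} \right)}} = \sqrt{-35289 + 3 \sqrt{6 + \left(-9\right)^{2}}} = \sqrt{-35289 + 3 \sqrt{6 + 81}} = \sqrt{-35289 + 3 \sqrt{87}}$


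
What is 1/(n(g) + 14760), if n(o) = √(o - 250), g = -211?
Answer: 14760/217858061 - I*√461/217858061 ≈ 6.7751e-5 - 9.8555e-8*I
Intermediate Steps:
n(o) = √(-250 + o)
1/(n(g) + 14760) = 1/(√(-250 - 211) + 14760) = 1/(√(-461) + 14760) = 1/(I*√461 + 14760) = 1/(14760 + I*√461)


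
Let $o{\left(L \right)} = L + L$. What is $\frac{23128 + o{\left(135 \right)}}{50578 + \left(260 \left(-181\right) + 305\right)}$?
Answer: $\frac{23398}{3823} \approx 6.1203$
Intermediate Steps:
$o{\left(L \right)} = 2 L$
$\frac{23128 + o{\left(135 \right)}}{50578 + \left(260 \left(-181\right) + 305\right)} = \frac{23128 + 2 \cdot 135}{50578 + \left(260 \left(-181\right) + 305\right)} = \frac{23128 + 270}{50578 + \left(-47060 + 305\right)} = \frac{23398}{50578 - 46755} = \frac{23398}{3823}$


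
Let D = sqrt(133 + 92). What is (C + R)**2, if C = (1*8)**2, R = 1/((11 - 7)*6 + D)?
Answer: 6235009/1521 ≈ 4099.3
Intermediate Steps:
D = 15 (D = sqrt(225) = 15)
R = 1/39 (R = 1/((11 - 7)*6 + 15) = 1/(4*6 + 15) = 1/(24 + 15) = 1/39 ≈ 0.025641)
C = 64 (C = 8**2 = 64)
(C + R)**2 = (64 + 1/39)**2 = (2497/39)**2 = 6235009/1521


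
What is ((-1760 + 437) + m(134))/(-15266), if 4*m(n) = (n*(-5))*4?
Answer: 1993/15266 ≈ 0.13055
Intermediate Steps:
m(n) = -5*n (m(n) = ((n*(-5))*4)/4 = (-5*n*4)/4 = (-20*n)/4 = -5*n)
((-1760 + 437) + m(134))/(-15266) = ((-1760 + 437) - 5*134)/(-15266) = (-1323 - 670)*(-1/15266) = -1993*(-1/15266) = 1993/15266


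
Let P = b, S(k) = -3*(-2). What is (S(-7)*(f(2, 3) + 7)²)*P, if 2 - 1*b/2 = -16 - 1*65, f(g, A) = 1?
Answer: 63744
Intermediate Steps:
S(k) = 6
b = 166 (b = 4 - 2*(-16 - 1*65) = 4 - 2*(-16 - 65) = 4 - 2*(-81) = 4 + 162 = 166)
P = 166
(S(-7)*(f(2, 3) + 7)²)*P = (6*(1 + 7)²)*166 = (6*8²)*166 = (6*64)*166 = 384*166 = 63744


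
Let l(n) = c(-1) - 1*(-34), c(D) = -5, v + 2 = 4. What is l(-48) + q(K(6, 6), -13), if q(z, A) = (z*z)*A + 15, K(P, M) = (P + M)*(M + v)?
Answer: -119764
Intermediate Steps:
v = 2 (v = -2 + 4 = 2)
K(P, M) = (2 + M)*(M + P) (K(P, M) = (P + M)*(M + 2) = (M + P)*(2 + M) = (2 + M)*(M + P))
l(n) = 29 (l(n) = -5 - 1*(-34) = -5 + 34 = 29)
q(z, A) = 15 + A*z**2 (q(z, A) = z**2*A + 15 = A*z**2 + 15 = 15 + A*z**2)
l(-48) + q(K(6, 6), -13) = 29 + (15 - 13*(6**2 + 2*6 + 2*6 + 6*6)**2) = 29 + (15 - 13*(36 + 12 + 12 + 36)**2) = 29 + (15 - 13*96**2) = 29 + (15 - 13*9216) = 29 + (15 - 119808) = 29 - 119793 = -119764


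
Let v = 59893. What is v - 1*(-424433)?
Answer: 484326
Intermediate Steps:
v - 1*(-424433) = 59893 - 1*(-424433) = 59893 + 424433 = 484326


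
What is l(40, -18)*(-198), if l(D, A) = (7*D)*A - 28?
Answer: 1003464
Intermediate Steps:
l(D, A) = -28 + 7*A*D (l(D, A) = 7*A*D - 28 = -28 + 7*A*D)
l(40, -18)*(-198) = (-28 + 7*(-18)*40)*(-198) = (-28 - 5040)*(-198) = -5068*(-198) = 1003464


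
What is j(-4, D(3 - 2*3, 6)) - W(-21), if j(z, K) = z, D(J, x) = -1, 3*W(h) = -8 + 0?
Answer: -4/3 ≈ -1.3333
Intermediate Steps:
W(h) = -8/3 (W(h) = (-8 + 0)/3 = (⅓)*(-8) = -8/3)
j(-4, D(3 - 2*3, 6)) - W(-21) = -4 - 1*(-8/3) = -4 + 8/3 = -4/3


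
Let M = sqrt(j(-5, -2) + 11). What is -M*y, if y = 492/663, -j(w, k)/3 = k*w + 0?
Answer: -164*I*sqrt(19)/221 ≈ -3.2347*I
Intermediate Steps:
j(w, k) = -3*k*w (j(w, k) = -3*(k*w + 0) = -3*k*w)
M = I*sqrt(19) (M = sqrt(-3*(-2)*(-5) + 11) = sqrt(-30 + 11) = sqrt(-19) = I*sqrt(19) ≈ 4.3589*I)
y = 164/221 (y = 492*(1/663) = 164/221 ≈ 0.74208)
-M*y = -I*sqrt(19)*164/221 = -164*I*sqrt(19)/221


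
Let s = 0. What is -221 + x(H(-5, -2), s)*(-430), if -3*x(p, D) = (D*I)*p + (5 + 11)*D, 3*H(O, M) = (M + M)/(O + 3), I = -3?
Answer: -221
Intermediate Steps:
H(O, M) = 2*M/(3*(3 + O)) (H(O, M) = ((M + M)/(O + 3))/3 = ((2*M)/(3 + O))/3 = (2*M/(3 + O))/3 = 2*M/(3*(3 + O)))
x(p, D) = -16*D/3 + D*p (x(p, D) = -((D*(-3))*p + (5 + 11)*D)/3 = -((-3*D)*p + 16*D)/3 = -(-3*D*p + 16*D)/3 = -(16*D - 3*D*p)/3 = -16*D/3 + D*p)
-221 + x(H(-5, -2), s)*(-430) = -221 + ((1/3)*0*(-16 + 3*((2/3)*(-2)/(3 - 5))))*(-430) = -221 + ((1/3)*0*(-16 + 3*((2/3)*(-2)/(-2))))*(-430) = -221 + ((1/3)*0*(-16 + 3*((2/3)*(-2)*(-1/2))))*(-430) = -221 + ((1/3)*0*(-16 + 3*(2/3)))*(-430) = -221 + ((1/3)*0*(-16 + 2))*(-430) = -221 + ((1/3)*0*(-14))*(-430) = -221 + 0*(-430) = -221 + 0 = -221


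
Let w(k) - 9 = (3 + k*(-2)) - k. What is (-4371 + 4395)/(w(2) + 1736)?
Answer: 12/871 ≈ 0.013777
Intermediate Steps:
w(k) = 12 - 3*k (w(k) = 9 + ((3 + k*(-2)) - k) = 9 + ((3 - 2*k) - k) = 9 + (3 - 3*k) = 12 - 3*k)
(-4371 + 4395)/(w(2) + 1736) = (-4371 + 4395)/((12 - 3*2) + 1736) = 24/((12 - 6) + 1736) = 24/(6 + 1736) = 24/1742 = 24*(1/1742) = 12/871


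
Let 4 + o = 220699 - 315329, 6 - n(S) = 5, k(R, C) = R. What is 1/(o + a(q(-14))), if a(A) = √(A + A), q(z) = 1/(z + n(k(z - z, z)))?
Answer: -615121/58211360715 - I*√26/116422721430 ≈ -1.0567e-5 - 4.3797e-11*I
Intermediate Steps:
n(S) = 1 (n(S) = 6 - 1*5 = 6 - 5 = 1)
q(z) = 1/(1 + z) (q(z) = 1/(z + 1) = 1/(1 + z))
a(A) = √2*√A (a(A) = √(2*A) = √2*√A)
o = -94634 (o = -4 + (220699 - 315329) = -4 - 94630 = -94634)
1/(o + a(q(-14))) = 1/(-94634 + √2*√(1/(1 - 14))) = 1/(-94634 + √2*√(1/(-13))) = 1/(-94634 + √2*√(-1/13)) = 1/(-94634 + √2*(I*√13/13)) = 1/(-94634 + I*√26/13)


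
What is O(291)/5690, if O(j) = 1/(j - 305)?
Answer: -1/79660 ≈ -1.2553e-5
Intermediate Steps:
O(j) = 1/(-305 + j)
O(291)/5690 = 1/((-305 + 291)*5690) = (1/5690)/(-14) = -1/14*1/5690 = -1/79660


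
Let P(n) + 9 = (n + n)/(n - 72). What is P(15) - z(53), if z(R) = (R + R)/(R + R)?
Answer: -200/19 ≈ -10.526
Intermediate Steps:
z(R) = 1 (z(R) = (2*R)/((2*R)) = (2*R)*(1/(2*R)) = 1)
P(n) = -9 + 2*n/(-72 + n) (P(n) = -9 + (n + n)/(n - 72) = -9 + (2*n)/(-72 + n) = -9 + 2*n/(-72 + n))
P(15) - z(53) = (648 - 7*15)/(-72 + 15) - 1*1 = (648 - 105)/(-57) - 1 = -1/57*543 - 1 = -181/19 - 1 = -200/19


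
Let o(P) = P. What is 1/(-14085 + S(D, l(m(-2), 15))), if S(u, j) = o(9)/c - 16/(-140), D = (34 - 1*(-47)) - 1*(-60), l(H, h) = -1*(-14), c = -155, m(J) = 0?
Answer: -1085/15282164 ≈ -7.0998e-5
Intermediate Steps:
l(H, h) = 14
D = 141 (D = (34 + 47) + 60 = 81 + 60 = 141)
S(u, j) = 61/1085 (S(u, j) = 9/(-155) - 16/(-140) = 9*(-1/155) - 16*(-1/140) = -9/155 + 4/35 = 61/1085)
1/(-14085 + S(D, l(m(-2), 15))) = 1/(-14085 + 61/1085) = 1/(-15282164/1085) = -1085/15282164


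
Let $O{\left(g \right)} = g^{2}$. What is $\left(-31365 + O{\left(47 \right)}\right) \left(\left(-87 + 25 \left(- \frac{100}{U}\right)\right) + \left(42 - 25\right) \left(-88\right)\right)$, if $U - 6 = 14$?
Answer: $49798448$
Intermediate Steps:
$U = 20$ ($U = 6 + 14 = 20$)
$\left(-31365 + O{\left(47 \right)}\right) \left(\left(-87 + 25 \left(- \frac{100}{U}\right)\right) + \left(42 - 25\right) \left(-88\right)\right) = \left(-31365 + 47^{2}\right) \left(\left(-87 + 25 \left(- \frac{100}{20}\right)\right) + \left(42 - 25\right) \left(-88\right)\right) = \left(-31365 + 2209\right) \left(\left(-87 + 25 \left(\left(-100\right) \frac{1}{20}\right)\right) + 17 \left(-88\right)\right) = - 29156 \left(\left(-87 + 25 \left(-5\right)\right) - 1496\right) = - 29156 \left(\left(-87 - 125\right) - 1496\right) = - 29156 \left(-212 - 1496\right) = \left(-29156\right) \left(-1708\right) = 49798448$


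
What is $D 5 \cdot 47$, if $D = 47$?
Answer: $11045$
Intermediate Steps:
$D 5 \cdot 47 = 47 \cdot 5 \cdot 47 = 235 \cdot 47 = 11045$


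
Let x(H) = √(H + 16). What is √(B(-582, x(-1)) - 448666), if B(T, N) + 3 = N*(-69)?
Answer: √(-448669 - 69*√15) ≈ 670.03*I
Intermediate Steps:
x(H) = √(16 + H)
B(T, N) = -3 - 69*N (B(T, N) = -3 + N*(-69) = -3 - 69*N)
√(B(-582, x(-1)) - 448666) = √((-3 - 69*√(16 - 1)) - 448666) = √((-3 - 69*√15) - 448666) = √(-448669 - 69*√15)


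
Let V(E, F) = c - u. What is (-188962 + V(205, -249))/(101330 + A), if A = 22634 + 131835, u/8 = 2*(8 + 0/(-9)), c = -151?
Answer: -189241/255799 ≈ -0.73980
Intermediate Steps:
u = 128 (u = 8*(2*(8 + 0/(-9))) = 8*(2*(8 + 0*(-⅑))) = 8*(2*(8 + 0)) = 8*(2*8) = 8*16 = 128)
A = 154469
V(E, F) = -279 (V(E, F) = -151 - 1*128 = -151 - 128 = -279)
(-188962 + V(205, -249))/(101330 + A) = (-188962 - 279)/(101330 + 154469) = -189241/255799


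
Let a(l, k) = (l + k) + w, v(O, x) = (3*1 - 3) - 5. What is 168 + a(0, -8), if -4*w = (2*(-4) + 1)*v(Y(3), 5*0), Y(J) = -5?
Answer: 605/4 ≈ 151.25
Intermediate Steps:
v(O, x) = -5 (v(O, x) = (3 - 3) - 5 = 0 - 5 = -5)
w = -35/4 (w = -(2*(-4) + 1)*(-5)/4 = -(-8 + 1)*(-5)/4 = -(-7)*(-5)/4 = -1/4*35 = -35/4 ≈ -8.7500)
a(l, k) = -35/4 + k + l (a(l, k) = (l + k) - 35/4 = (k + l) - 35/4 = -35/4 + k + l)
168 + a(0, -8) = 168 + (-35/4 - 8 + 0) = 168 - 67/4 = 605/4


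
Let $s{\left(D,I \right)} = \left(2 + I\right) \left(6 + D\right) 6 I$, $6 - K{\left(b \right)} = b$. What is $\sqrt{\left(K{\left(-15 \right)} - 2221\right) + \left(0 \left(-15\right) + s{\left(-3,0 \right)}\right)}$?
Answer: $10 i \sqrt{22} \approx 46.904 i$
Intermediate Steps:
$K{\left(b \right)} = 6 - b$
$s{\left(D,I \right)} = 6 I \left(2 + I\right) \left(6 + D\right)$ ($s{\left(D,I \right)} = 6 \left(2 + I\right) \left(6 + D\right) I = 6 I \left(2 + I\right) \left(6 + D\right)$)
$\sqrt{\left(K{\left(-15 \right)} - 2221\right) + \left(0 \left(-15\right) + s{\left(-3,0 \right)}\right)} = \sqrt{\left(\left(6 - -15\right) - 2221\right) + \left(0 \left(-15\right) + 6 \cdot 0 \left(12 + 2 \left(-3\right) + 6 \cdot 0 - 0\right)\right)} = \sqrt{\left(\left(6 + 15\right) - 2221\right) + \left(0 + 6 \cdot 0 \left(12 - 6 + 0 + 0\right)\right)} = \sqrt{\left(21 - 2221\right) + \left(0 + 6 \cdot 0 \cdot 6\right)} = \sqrt{-2200 + \left(0 + 0\right)} = \sqrt{-2200 + 0} = \sqrt{-2200} = 10 i \sqrt{22}$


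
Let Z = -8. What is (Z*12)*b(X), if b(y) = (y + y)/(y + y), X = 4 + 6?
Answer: -96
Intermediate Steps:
X = 10
b(y) = 1 (b(y) = (2*y)/((2*y)) = (2*y)*(1/(2*y)) = 1)
(Z*12)*b(X) = -8*12*1 = -96*1 = -96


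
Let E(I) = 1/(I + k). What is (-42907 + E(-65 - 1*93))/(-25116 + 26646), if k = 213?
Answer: -393314/14025 ≈ -28.044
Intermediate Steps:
E(I) = 1/(213 + I) (E(I) = 1/(I + 213) = 1/(213 + I))
(-42907 + E(-65 - 1*93))/(-25116 + 26646) = (-42907 + 1/(213 + (-65 - 1*93)))/(-25116 + 26646) = (-42907 + 1/(213 + (-65 - 93)))/1530 = (-42907 + 1/(213 - 158))*(1/1530) = (-42907 + 1/55)*(1/1530) = -2359884/55*1/1530 = -393314/14025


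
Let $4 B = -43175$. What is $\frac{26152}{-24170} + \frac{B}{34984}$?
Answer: $- \frac{2351573011}{1691126560} \approx -1.3905$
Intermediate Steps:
$B = - \frac{43175}{4}$ ($B = \frac{1}{4} \left(-43175\right) = - \frac{43175}{4} \approx -10794.0$)
$\frac{26152}{-24170} + \frac{B}{34984} = \frac{26152}{-24170} - \frac{43175}{4 \cdot 34984} = 26152 \left(- \frac{1}{24170}\right) - \frac{43175}{139936} = - \frac{13076}{12085} - \frac{43175}{139936} = - \frac{2351573011}{1691126560}$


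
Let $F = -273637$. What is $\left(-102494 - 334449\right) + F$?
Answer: $-710580$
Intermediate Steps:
$\left(-102494 - 334449\right) + F = \left(-102494 - 334449\right) - 273637 = -436943 - 273637 = -710580$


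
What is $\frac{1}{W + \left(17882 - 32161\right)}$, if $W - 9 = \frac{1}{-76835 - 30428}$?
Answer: $- \frac{107263}{1530643011} \approx -7.0077 \cdot 10^{-5}$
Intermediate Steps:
$W = \frac{965366}{107263}$ ($W = 9 + \frac{1}{-76835 - 30428} = 9 + \frac{1}{-107263} = 9 - \frac{1}{107263} = \frac{965366}{107263} \approx 9.0$)
$\frac{1}{W + \left(17882 - 32161\right)} = \frac{1}{\frac{965366}{107263} + \left(17882 - 32161\right)} = \frac{1}{\frac{965366}{107263} - 14279} = \frac{1}{- \frac{1530643011}{107263}} = - \frac{107263}{1530643011}$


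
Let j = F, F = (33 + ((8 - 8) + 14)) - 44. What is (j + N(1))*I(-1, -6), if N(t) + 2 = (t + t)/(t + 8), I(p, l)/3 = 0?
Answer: 0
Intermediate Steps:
F = 3 (F = (33 + (0 + 14)) - 44 = (33 + 14) - 44 = 47 - 44 = 3)
I(p, l) = 0 (I(p, l) = 3*0 = 0)
j = 3
N(t) = -2 + 2*t/(8 + t) (N(t) = -2 + (t + t)/(t + 8) = -2 + (2*t)/(8 + t) = -2 + 2*t/(8 + t))
(j + N(1))*I(-1, -6) = (3 - 16/(8 + 1))*0 = (3 - 16/9)*0 = (11/9)*0 = 0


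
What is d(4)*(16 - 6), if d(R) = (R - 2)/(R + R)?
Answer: 5/2 ≈ 2.5000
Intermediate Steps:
d(R) = (-2 + R)/(2*R) (d(R) = (-2 + R)/((2*R)) = (-2 + R)*(1/(2*R)) = (-2 + R)/(2*R))
d(4)*(16 - 6) = ((½)*(-2 + 4)/4)*(16 - 6) = ((½)*(¼)*2)*10 = (¼)*10 = 5/2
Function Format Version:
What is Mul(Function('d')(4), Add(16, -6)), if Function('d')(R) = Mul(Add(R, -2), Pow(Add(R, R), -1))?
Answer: Rational(5, 2) ≈ 2.5000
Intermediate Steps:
Function('d')(R) = Mul(Rational(1, 2), Pow(R, -1), Add(-2, R)) (Function('d')(R) = Mul(Add(-2, R), Pow(Mul(2, R), -1)) = Mul(Add(-2, R), Mul(Rational(1, 2), Pow(R, -1))) = Mul(Rational(1, 2), Pow(R, -1), Add(-2, R)))
Mul(Function('d')(4), Add(16, -6)) = Mul(Mul(Rational(1, 2), Pow(4, -1), Add(-2, 4)), Add(16, -6)) = Mul(Mul(Rational(1, 2), Rational(1, 4), 2), 10) = Mul(Rational(1, 4), 10) = Rational(5, 2)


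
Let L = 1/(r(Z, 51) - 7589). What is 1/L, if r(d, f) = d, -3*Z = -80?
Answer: -22687/3 ≈ -7562.3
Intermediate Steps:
Z = 80/3 (Z = -⅓*(-80) = 80/3 ≈ 26.667)
L = -3/22687 (L = 1/(80/3 - 7589) = 1/(-22687/3) = -3/22687 ≈ -0.00013223)
1/L = 1/(-3/22687) = -22687/3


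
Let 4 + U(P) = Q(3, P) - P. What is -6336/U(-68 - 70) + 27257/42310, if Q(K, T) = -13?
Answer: -24070733/465410 ≈ -51.719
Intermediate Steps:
U(P) = -17 - P (U(P) = -4 + (-13 - P) = -17 - P)
-6336/U(-68 - 70) + 27257/42310 = -6336/(-17 - (-68 - 70)) + 27257/42310 = -6336/(-17 - 1*(-138)) + 27257*(1/42310) = -6336/(-17 + 138) + 27257/42310 = -6336/121 + 27257/42310 = -6336*1/121 + 27257/42310 = -576/11 + 27257/42310 = -24070733/465410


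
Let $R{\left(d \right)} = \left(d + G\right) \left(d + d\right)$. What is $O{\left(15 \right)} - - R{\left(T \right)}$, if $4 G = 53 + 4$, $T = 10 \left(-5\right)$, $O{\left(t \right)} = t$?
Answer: $3590$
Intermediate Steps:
$T = -50$
$G = \frac{57}{4}$ ($G = \frac{53 + 4}{4} = \frac{1}{4} \cdot 57 = \frac{57}{4} \approx 14.25$)
$R{\left(d \right)} = 2 d \left(\frac{57}{4} + d\right)$ ($R{\left(d \right)} = \left(d + \frac{57}{4}\right) \left(d + d\right) = \left(\frac{57}{4} + d\right) 2 d = 2 d \left(\frac{57}{4} + d\right)$)
$O{\left(15 \right)} - - R{\left(T \right)} = 15 - - \frac{\left(-50\right) \left(57 + 4 \left(-50\right)\right)}{2} = 15 - - \frac{\left(-50\right) \left(57 - 200\right)}{2} = 15 - - \frac{\left(-50\right) \left(-143\right)}{2} = 15 - \left(-1\right) 3575 = 15 - -3575 = 15 + 3575 = 3590$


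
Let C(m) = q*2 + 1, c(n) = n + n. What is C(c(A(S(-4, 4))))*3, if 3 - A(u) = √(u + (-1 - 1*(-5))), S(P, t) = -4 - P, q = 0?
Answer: 3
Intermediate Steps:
A(u) = 3 - √(4 + u) (A(u) = 3 - √(u + (-1 - 1*(-5))) = 3 - √(u + (-1 + 5)) = 3 - √(u + 4) = 3 - √(4 + u))
c(n) = 2*n
C(m) = 1 (C(m) = 0*2 + 1 = 0 + 1 = 1)
C(c(A(S(-4, 4))))*3 = 1*3 = 3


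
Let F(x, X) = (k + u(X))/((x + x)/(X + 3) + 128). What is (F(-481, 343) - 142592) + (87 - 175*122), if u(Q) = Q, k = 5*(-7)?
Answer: -3549537581/21663 ≈ -1.6385e+5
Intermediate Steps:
k = -35
F(x, X) = (-35 + X)/(128 + 2*x/(3 + X)) (F(x, X) = (-35 + X)/((x + x)/(X + 3) + 128) = (-35 + X)/((2*x)/(3 + X) + 128) = (-35 + X)/(2*x/(3 + X) + 128) = (-35 + X)/(128 + 2*x/(3 + X)))
(F(-481, 343) - 142592) + (87 - 175*122) = ((-105 + 343² - 32*343)/(2*(192 - 481 + 64*343)) - 142592) + (87 - 175*122) = ((-105 + 117649 - 10976)/(2*(192 - 481 + 21952)) - 142592) + (87 - 21350) = ((½)*106568/21663 - 142592) - 21263 = ((½)*(1/21663)*106568 - 142592) - 21263 = (53284/21663 - 142592) - 21263 = -3088917212/21663 - 21263 = -3549537581/21663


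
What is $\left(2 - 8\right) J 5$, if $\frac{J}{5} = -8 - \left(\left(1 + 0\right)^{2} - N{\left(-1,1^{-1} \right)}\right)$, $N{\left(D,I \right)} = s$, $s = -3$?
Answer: $1800$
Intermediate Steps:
$N{\left(D,I \right)} = -3$
$J = -60$ ($J = 5 \left(-8 - \left(\left(1 + 0\right)^{2} - -3\right)\right) = 5 \left(-8 - \left(1^{2} + 3\right)\right) = 5 \left(-8 - \left(1 + 3\right)\right) = 5 \left(-8 - 4\right) = 5 \left(-12\right) = -60$)
$\left(2 - 8\right) J 5 = \left(2 - 8\right) \left(-60\right) 5 = \left(-6\right) \left(-60\right) 5 = 360 \cdot 5 = 1800$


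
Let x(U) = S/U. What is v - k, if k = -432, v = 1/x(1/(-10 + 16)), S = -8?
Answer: 20735/48 ≈ 431.98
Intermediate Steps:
x(U) = -8/U
v = -1/48 (v = 1/(-8/(1/(-10 + 16))) = 1/(-8/(1/6)) = 1/(-8/⅙) = 1/(-8*6) = 1/(-48) = -1/48 ≈ -0.020833)
v - k = -1/48 - 1*(-432) = -1/48 + 432 = 20735/48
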